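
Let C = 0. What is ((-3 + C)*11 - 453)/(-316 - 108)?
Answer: 243/212 ≈ 1.1462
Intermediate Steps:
((-3 + C)*11 - 453)/(-316 - 108) = ((-3 + 0)*11 - 453)/(-316 - 108) = (-3*11 - 453)/(-424) = (-33 - 453)*(-1/424) = -486*(-1/424) = 243/212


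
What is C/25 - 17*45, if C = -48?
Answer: -19173/25 ≈ -766.92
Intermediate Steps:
C/25 - 17*45 = -48/25 - 17*45 = -48*1/25 - 765 = -48/25 - 765 = -19173/25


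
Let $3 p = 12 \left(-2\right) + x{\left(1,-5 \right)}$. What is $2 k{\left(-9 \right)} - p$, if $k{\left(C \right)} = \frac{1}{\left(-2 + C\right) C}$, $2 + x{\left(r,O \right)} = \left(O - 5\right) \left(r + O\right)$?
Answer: $- \frac{460}{99} \approx -4.6465$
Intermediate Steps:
$x{\left(r,O \right)} = -2 + \left(-5 + O\right) \left(O + r\right)$ ($x{\left(r,O \right)} = -2 + \left(O - 5\right) \left(r + O\right) = -2 + \left(-5 + O\right) \left(O + r\right)$)
$k{\left(C \right)} = \frac{1}{C \left(-2 + C\right)}$
$p = \frac{14}{3}$ ($p = \frac{12 \left(-2\right) - \left(-13 - 25\right)}{3} = \frac{-24 - -38}{3} = \frac{-24 + 38}{3} = \frac{1}{3} \cdot 14 = \frac{14}{3} \approx 4.6667$)
$2 k{\left(-9 \right)} - p = 2 \frac{1}{\left(-9\right) \left(-2 - 9\right)} - \frac{14}{3} = 2 \left(- \frac{1}{9 \left(-11\right)}\right) - \frac{14}{3} = 2 \left(\left(- \frac{1}{9}\right) \left(- \frac{1}{11}\right)\right) - \frac{14}{3} = 2 \cdot \frac{1}{99} - \frac{14}{3} = \frac{2}{99} - \frac{14}{3} = - \frac{460}{99}$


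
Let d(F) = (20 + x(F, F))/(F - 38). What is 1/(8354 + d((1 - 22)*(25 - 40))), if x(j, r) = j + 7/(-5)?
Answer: 1385/11571958 ≈ 0.00011969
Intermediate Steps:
x(j, r) = -7/5 + j (x(j, r) = j + 7*(-1/5) = j - 7/5 = -7/5 + j)
d(F) = (93/5 + F)/(-38 + F) (d(F) = (20 + (-7/5 + F))/(F - 38) = (93/5 + F)/(-38 + F))
1/(8354 + d((1 - 22)*(25 - 40))) = 1/(8354 + (93/5 + (1 - 22)*(25 - 40))/(-38 + (1 - 22)*(25 - 40))) = 1/(8354 + (93/5 - 21*(-15))/(-38 - 21*(-15))) = 1/(8354 + (93/5 + 315)/(-38 + 315)) = 1/(8354 + (1668/5)/277) = 1/(8354 + (1/277)*(1668/5)) = 1/(8354 + 1668/1385) = 1/(11571958/1385) = 1385/11571958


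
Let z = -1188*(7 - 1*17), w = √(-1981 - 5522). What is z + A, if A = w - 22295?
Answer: -10415 + I*√7503 ≈ -10415.0 + 86.62*I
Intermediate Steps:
w = I*√7503 (w = √(-7503) = I*√7503 ≈ 86.62*I)
A = -22295 + I*√7503 (A = I*√7503 - 22295 = -22295 + I*√7503 ≈ -22295.0 + 86.62*I)
z = 11880 (z = -1188*(7 - 17) = -1188*(-10) = 11880)
z + A = 11880 + (-22295 + I*√7503) = -10415 + I*√7503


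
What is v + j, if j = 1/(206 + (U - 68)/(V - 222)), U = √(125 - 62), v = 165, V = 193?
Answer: 2007871961/12168567 + 29*√7/12168567 ≈ 165.00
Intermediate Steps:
U = 3*√7 (U = √63 = 3*√7 ≈ 7.9373)
j = 1/(6042/29 - 3*√7/29) (j = 1/(206 + (3*√7 - 68)/(193 - 222)) = 1/(206 + (-68 + 3*√7)/(-29)) = 1/(206 + (-68 + 3*√7)*(-1/29)) = 1/(206 + (68/29 - 3*√7/29)) = 1/(6042/29 - 3*√7/29) ≈ 0.0048060)
v + j = 165 + (58406/12168567 + 29*√7/12168567) = 2007871961/12168567 + 29*√7/12168567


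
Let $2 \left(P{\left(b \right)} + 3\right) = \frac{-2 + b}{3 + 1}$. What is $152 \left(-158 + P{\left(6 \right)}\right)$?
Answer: $-24396$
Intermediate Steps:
$P{\left(b \right)} = - \frac{13}{4} + \frac{b}{8}$ ($P{\left(b \right)} = -3 + \frac{\left(-2 + b\right) \frac{1}{3 + 1}}{2} = -3 + \frac{\left(-2 + b\right) \frac{1}{4}}{2} = -3 + \frac{- \frac{1}{2} + \frac{b}{4}}{2} = -3 + \left(- \frac{1}{4} + \frac{b}{8}\right) = - \frac{13}{4} + \frac{b}{8}$)
$152 \left(-158 + P{\left(6 \right)}\right) = 152 \left(-158 + \left(- \frac{13}{4} + \frac{1}{8} \cdot 6\right)\right) = 152 \left(-158 + \left(- \frac{13}{4} + \frac{3}{4}\right)\right) = 152 \left(-158 - \frac{5}{2}\right) = 152 \left(- \frac{321}{2}\right) = -24396$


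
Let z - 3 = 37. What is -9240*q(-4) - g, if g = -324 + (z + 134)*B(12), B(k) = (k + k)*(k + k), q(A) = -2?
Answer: -81420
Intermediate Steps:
z = 40 (z = 3 + 37 = 40)
B(k) = 4*k² (B(k) = (2*k)*(2*k) = 4*k²)
g = 99900 (g = -324 + (40 + 134)*(4*12²) = -324 + 174*(4*144) = -324 + 174*576 = -324 + 100224 = 99900)
-9240*q(-4) - g = -9240*(-2) - 1*99900 = 18480 - 99900 = -81420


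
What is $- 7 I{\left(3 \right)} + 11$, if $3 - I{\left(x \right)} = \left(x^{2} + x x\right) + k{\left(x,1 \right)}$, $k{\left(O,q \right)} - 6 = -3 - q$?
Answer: $130$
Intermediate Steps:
$k{\left(O,q \right)} = 3 - q$ ($k{\left(O,q \right)} = 6 - \left(3 + q\right) = 3 - q$)
$I{\left(x \right)} = 1 - 2 x^{2}$ ($I{\left(x \right)} = 3 - \left(\left(x^{2} + x x\right) + \left(3 - 1\right)\right) = 3 - \left(\left(x^{2} + x^{2}\right) + \left(3 - 1\right)\right) = 3 - \left(2 x^{2} + 2\right) = 3 - \left(2 + 2 x^{2}\right) = 1 - 2 x^{2}$)
$- 7 I{\left(3 \right)} + 11 = - 7 \left(1 - 2 \cdot 3^{2}\right) + 11 = - 7 \left(1 - 18\right) + 11 = \left(-7\right) \left(-17\right) + 11 = 119 + 11 = 130$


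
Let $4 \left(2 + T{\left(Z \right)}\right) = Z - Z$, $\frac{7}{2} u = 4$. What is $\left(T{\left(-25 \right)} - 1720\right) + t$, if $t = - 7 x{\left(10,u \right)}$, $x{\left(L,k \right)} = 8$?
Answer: $-1778$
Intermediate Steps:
$u = \frac{8}{7}$ ($u = \frac{2}{7} \cdot 4 = \frac{8}{7} \approx 1.1429$)
$T{\left(Z \right)} = -2$ ($T{\left(Z \right)} = -2 + \frac{Z - Z}{4} = -2 + \frac{1}{4} \cdot 0 = -2 + 0 = -2$)
$t = -56$ ($t = \left(-7\right) 8 = -56$)
$\left(T{\left(-25 \right)} - 1720\right) + t = \left(-2 - 1720\right) - 56 = -1722 - 56 = -1778$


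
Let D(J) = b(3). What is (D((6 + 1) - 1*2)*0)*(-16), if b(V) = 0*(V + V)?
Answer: 0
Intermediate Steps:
b(V) = 0 (b(V) = 0*(2*V) = 0)
D(J) = 0
(D((6 + 1) - 1*2)*0)*(-16) = (0*0)*(-16) = 0*(-16) = 0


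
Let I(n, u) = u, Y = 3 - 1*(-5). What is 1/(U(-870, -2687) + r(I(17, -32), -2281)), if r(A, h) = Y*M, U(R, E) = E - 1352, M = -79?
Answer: -1/4671 ≈ -0.00021409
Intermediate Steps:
U(R, E) = -1352 + E
Y = 8 (Y = 3 + 5 = 8)
r(A, h) = -632 (r(A, h) = 8*(-79) = -632)
1/(U(-870, -2687) + r(I(17, -32), -2281)) = 1/((-1352 - 2687) - 632) = 1/(-4039 - 632) = 1/(-4671) = -1/4671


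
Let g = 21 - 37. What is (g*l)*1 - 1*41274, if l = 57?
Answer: -42186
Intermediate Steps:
g = -16
(g*l)*1 - 1*41274 = -16*57*1 - 1*41274 = -912*1 - 41274 = -912 - 41274 = -42186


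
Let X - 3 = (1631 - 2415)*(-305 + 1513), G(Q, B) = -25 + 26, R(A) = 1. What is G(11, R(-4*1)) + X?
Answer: -947068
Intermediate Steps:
G(Q, B) = 1
X = -947069 (X = 3 + (1631 - 2415)*(-305 + 1513) = 3 - 784*1208 = 3 - 947072 = -947069)
G(11, R(-4*1)) + X = 1 - 947069 = -947068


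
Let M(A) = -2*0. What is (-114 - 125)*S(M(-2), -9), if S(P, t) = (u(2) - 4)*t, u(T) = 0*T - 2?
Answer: -12906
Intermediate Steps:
u(T) = -2 (u(T) = 0 - 2 = -2)
M(A) = 0
S(P, t) = -6*t (S(P, t) = (-2 - 4)*t = -6*t)
(-114 - 125)*S(M(-2), -9) = (-114 - 125)*(-6*(-9)) = -239*54 = -12906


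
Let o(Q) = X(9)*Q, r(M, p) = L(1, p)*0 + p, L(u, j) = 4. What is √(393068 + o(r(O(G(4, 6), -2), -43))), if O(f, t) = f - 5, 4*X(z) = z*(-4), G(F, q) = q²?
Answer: √393455 ≈ 627.26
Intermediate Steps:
X(z) = -z (X(z) = (z*(-4))/4 = (-4*z)/4 = -z)
O(f, t) = -5 + f
r(M, p) = p (r(M, p) = 4*0 + p = 0 + p = p)
o(Q) = -9*Q (o(Q) = (-1*9)*Q = -9*Q)
√(393068 + o(r(O(G(4, 6), -2), -43))) = √(393068 - 9*(-43)) = √(393068 + 387) = √393455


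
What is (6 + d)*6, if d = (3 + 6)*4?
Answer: 252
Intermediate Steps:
d = 36 (d = 9*4 = 36)
(6 + d)*6 = (6 + 36)*6 = 42*6 = 252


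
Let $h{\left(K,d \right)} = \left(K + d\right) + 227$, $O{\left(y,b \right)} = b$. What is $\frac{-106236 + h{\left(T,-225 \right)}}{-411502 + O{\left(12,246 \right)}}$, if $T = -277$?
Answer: $\frac{106511}{411256} \approx 0.25899$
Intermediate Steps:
$h{\left(K,d \right)} = 227 + K + d$
$\frac{-106236 + h{\left(T,-225 \right)}}{-411502 + O{\left(12,246 \right)}} = \frac{-106236 - 275}{-411502 + 246} = \frac{-106236 - 275}{-411256} = \left(-106511\right) \left(- \frac{1}{411256}\right) = \frac{106511}{411256}$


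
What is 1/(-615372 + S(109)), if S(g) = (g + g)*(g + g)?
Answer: -1/567848 ≈ -1.7610e-6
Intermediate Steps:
S(g) = 4*g**2 (S(g) = (2*g)*(2*g) = 4*g**2)
1/(-615372 + S(109)) = 1/(-615372 + 4*109**2) = 1/(-615372 + 4*11881) = 1/(-615372 + 47524) = 1/(-567848) = -1/567848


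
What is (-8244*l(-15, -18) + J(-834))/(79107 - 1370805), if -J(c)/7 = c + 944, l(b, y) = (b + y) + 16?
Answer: -69689/645849 ≈ -0.10790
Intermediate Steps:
l(b, y) = 16 + b + y
J(c) = -6608 - 7*c (J(c) = -7*(c + 944) = -7*(944 + c) = -6608 - 7*c)
(-8244*l(-15, -18) + J(-834))/(79107 - 1370805) = (-8244*(16 - 15 - 18) + (-6608 - 7*(-834)))/(79107 - 1370805) = (-8244*(-17) + (-6608 + 5838))/(-1291698) = (140148 - 770)*(-1/1291698) = 139378*(-1/1291698) = -69689/645849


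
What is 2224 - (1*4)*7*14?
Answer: 1832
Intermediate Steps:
2224 - (1*4)*7*14 = 2224 - 4*7*14 = 2224 - 28*14 = 2224 - 1*392 = 2224 - 392 = 1832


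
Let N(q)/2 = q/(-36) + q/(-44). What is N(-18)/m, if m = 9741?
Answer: 20/107151 ≈ 0.00018665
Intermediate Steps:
N(q) = -10*q/99 (N(q) = 2*(q/(-36) + q/(-44)) = 2*(q*(-1/36) + q*(-1/44)) = 2*(-q/36 - q/44) = 2*(-5*q/99) = -10*q/99)
N(-18)/m = -10/99*(-18)/9741 = (20/11)*(1/9741) = 20/107151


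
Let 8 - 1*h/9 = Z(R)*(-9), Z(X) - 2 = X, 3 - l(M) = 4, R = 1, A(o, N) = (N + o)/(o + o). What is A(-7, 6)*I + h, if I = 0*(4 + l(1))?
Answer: 315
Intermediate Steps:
A(o, N) = (N + o)/(2*o) (A(o, N) = (N + o)/((2*o)) = (N + o)*(1/(2*o)) = (N + o)/(2*o))
l(M) = -1 (l(M) = 3 - 1*4 = 3 - 4 = -1)
Z(X) = 2 + X
h = 315 (h = 72 - 9*(2 + 1)*(-9) = 72 - 27*(-9) = 72 - 9*(-27) = 72 + 243 = 315)
I = 0 (I = 0*(4 - 1) = 0*3 = 0)
A(-7, 6)*I + h = ((½)*(6 - 7)/(-7))*0 + 315 = ((½)*(-⅐)*(-1))*0 + 315 = (1/14)*0 + 315 = 0 + 315 = 315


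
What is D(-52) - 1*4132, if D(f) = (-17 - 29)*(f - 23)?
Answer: -682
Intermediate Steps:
D(f) = 1058 - 46*f (D(f) = -46*(-23 + f) = 1058 - 46*f)
D(-52) - 1*4132 = (1058 - 46*(-52)) - 1*4132 = (1058 + 2392) - 4132 = 3450 - 4132 = -682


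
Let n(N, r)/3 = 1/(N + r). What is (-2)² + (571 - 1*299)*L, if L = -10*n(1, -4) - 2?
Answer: 2180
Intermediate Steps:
n(N, r) = 3/(N + r)
L = 8 (L = -30/(1 - 4) - 2 = -30/(-3) - 2 = -30*(-1)/3 - 2 = -10*(-1) - 2 = 10 - 2 = 8)
(-2)² + (571 - 1*299)*L = (-2)² + (571 - 1*299)*8 = 4 + (571 - 299)*8 = 4 + 272*8 = 4 + 2176 = 2180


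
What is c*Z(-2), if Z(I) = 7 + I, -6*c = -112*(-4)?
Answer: -1120/3 ≈ -373.33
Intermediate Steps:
c = -224/3 (c = -(-56)*(-4)/3 = -⅙*448 = -224/3 ≈ -74.667)
c*Z(-2) = -224*(7 - 2)/3 = -224/3*5 = -1120/3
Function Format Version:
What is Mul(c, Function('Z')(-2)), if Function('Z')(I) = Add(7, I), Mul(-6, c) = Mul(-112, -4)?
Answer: Rational(-1120, 3) ≈ -373.33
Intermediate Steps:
c = Rational(-224, 3) (c = Mul(Rational(-1, 6), Mul(-112, -4)) = Mul(Rational(-1, 6), 448) = Rational(-224, 3) ≈ -74.667)
Mul(c, Function('Z')(-2)) = Mul(Rational(-224, 3), Add(7, -2)) = Mul(Rational(-224, 3), 5) = Rational(-1120, 3)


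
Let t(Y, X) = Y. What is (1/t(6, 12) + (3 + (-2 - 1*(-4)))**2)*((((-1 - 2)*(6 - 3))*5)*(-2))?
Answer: 2265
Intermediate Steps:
(1/t(6, 12) + (3 + (-2 - 1*(-4)))**2)*((((-1 - 2)*(6 - 3))*5)*(-2)) = (1/6 + (3 + (-2 - 1*(-4)))**2)*((((-1 - 2)*(6 - 3))*5)*(-2)) = (1/6 + (3 + (-2 + 4))**2)*((-3*3*5)*(-2)) = (1/6 + (3 + 2)**2)*(-9*5*(-2)) = (1/6 + 5**2)*(-45*(-2)) = (1/6 + 25)*90 = (151/6)*90 = 2265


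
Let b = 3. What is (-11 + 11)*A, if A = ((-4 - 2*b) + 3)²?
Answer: 0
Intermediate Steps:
A = 49 (A = ((-4 - 2*3) + 3)² = ((-4 - 6) + 3)² = (-10 + 3)² = (-7)² = 49)
(-11 + 11)*A = (-11 + 11)*49 = 0*49 = 0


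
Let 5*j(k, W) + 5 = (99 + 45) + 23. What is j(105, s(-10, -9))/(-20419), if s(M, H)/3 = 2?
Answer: -162/102095 ≈ -0.0015868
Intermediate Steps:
s(M, H) = 6 (s(M, H) = 3*2 = 6)
j(k, W) = 162/5 (j(k, W) = -1 + ((99 + 45) + 23)/5 = -1 + (144 + 23)/5 = -1 + (⅕)*167 = -1 + 167/5 = 162/5)
j(105, s(-10, -9))/(-20419) = (162/5)/(-20419) = (162/5)*(-1/20419) = -162/102095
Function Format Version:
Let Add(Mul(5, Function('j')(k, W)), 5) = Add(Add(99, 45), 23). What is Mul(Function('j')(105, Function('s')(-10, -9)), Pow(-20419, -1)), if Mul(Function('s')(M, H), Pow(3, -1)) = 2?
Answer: Rational(-162, 102095) ≈ -0.0015868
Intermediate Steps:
Function('s')(M, H) = 6 (Function('s')(M, H) = Mul(3, 2) = 6)
Function('j')(k, W) = Rational(162, 5) (Function('j')(k, W) = Add(-1, Mul(Rational(1, 5), Add(Add(99, 45), 23))) = Add(-1, Mul(Rational(1, 5), Add(144, 23))) = Add(-1, Mul(Rational(1, 5), 167)) = Add(-1, Rational(167, 5)) = Rational(162, 5))
Mul(Function('j')(105, Function('s')(-10, -9)), Pow(-20419, -1)) = Mul(Rational(162, 5), Pow(-20419, -1)) = Mul(Rational(162, 5), Rational(-1, 20419)) = Rational(-162, 102095)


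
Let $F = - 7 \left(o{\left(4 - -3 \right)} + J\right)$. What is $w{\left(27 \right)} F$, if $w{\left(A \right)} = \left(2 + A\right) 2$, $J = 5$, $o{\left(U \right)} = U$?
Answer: $-4872$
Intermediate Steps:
$w{\left(A \right)} = 4 + 2 A$
$F = -84$ ($F = - 7 \left(\left(4 - -3\right) + 5\right) = - 7 \left(\left(4 + 3\right) + 5\right) = - 7 \left(7 + 5\right) = \left(-7\right) 12 = -84$)
$w{\left(27 \right)} F = \left(4 + 2 \cdot 27\right) \left(-84\right) = \left(4 + 54\right) \left(-84\right) = 58 \left(-84\right) = -4872$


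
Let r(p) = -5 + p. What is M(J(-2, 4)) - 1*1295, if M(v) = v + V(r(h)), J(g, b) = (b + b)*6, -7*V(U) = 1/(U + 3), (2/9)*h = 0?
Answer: -17457/14 ≈ -1246.9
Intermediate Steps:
h = 0 (h = (9/2)*0 = 0)
V(U) = -1/(7*(3 + U)) (V(U) = -1/(7*(U + 3)) = -1/(7*(3 + U)))
J(g, b) = 12*b (J(g, b) = (2*b)*6 = 12*b)
M(v) = 1/14 + v (M(v) = v - 1/(21 + 7*(-5 + 0)) = v - 1/(21 + 7*(-5)) = v - 1/(21 - 35) = v - 1/(-14) = v - 1*(-1/14) = v + 1/14 = 1/14 + v)
M(J(-2, 4)) - 1*1295 = (1/14 + 12*4) - 1*1295 = (1/14 + 48) - 1295 = 673/14 - 1295 = -17457/14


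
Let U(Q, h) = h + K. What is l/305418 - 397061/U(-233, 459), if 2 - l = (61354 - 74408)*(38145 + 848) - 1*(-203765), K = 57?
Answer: 7848712597/8755316 ≈ 896.45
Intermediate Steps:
U(Q, h) = 57 + h (U(Q, h) = h + 57 = 57 + h)
l = 508810859 (l = 2 - ((61354 - 74408)*(38145 + 848) - 1*(-203765)) = 2 - (-13054*38993 + 203765) = 2 - (-509014622 + 203765) = 2 - 1*(-508810857) = 2 + 508810857 = 508810859)
l/305418 - 397061/U(-233, 459) = 508810859/305418 - 397061/(57 + 459) = 508810859*(1/305418) - 397061/516 = 508810859/305418 - 397061*1/516 = 508810859/305418 - 397061/516 = 7848712597/8755316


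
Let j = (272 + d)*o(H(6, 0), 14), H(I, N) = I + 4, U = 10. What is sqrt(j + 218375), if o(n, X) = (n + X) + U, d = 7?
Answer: sqrt(227861) ≈ 477.35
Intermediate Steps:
H(I, N) = 4 + I
o(n, X) = 10 + X + n (o(n, X) = (n + X) + 10 = (X + n) + 10 = 10 + X + n)
j = 9486 (j = (272 + 7)*(10 + 14 + (4 + 6)) = 279*(10 + 14 + 10) = 279*34 = 9486)
sqrt(j + 218375) = sqrt(9486 + 218375) = sqrt(227861)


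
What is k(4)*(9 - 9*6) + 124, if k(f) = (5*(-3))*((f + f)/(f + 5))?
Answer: 724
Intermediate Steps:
k(f) = -30*f/(5 + f) (k(f) = -15*2*f/(5 + f) = -30*f/(5 + f))
k(4)*(9 - 9*6) + 124 = (-30*4/(5 + 4))*(9 - 9*6) + 124 = (-30*4/9)*(9 - 54) + 124 = -30*4*⅑*(-45) + 124 = -40/3*(-45) + 124 = 600 + 124 = 724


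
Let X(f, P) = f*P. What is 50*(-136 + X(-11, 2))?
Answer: -7900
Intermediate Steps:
X(f, P) = P*f
50*(-136 + X(-11, 2)) = 50*(-136 + 2*(-11)) = 50*(-136 - 22) = 50*(-158) = -7900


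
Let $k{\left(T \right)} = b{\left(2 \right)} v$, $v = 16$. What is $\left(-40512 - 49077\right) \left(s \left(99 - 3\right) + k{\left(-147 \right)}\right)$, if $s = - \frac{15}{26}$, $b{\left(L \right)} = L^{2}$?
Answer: $- \frac{10033968}{13} \approx -7.7184 \cdot 10^{5}$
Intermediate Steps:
$k{\left(T \right)} = 64$ ($k{\left(T \right)} = 2^{2} \cdot 16 = 4 \cdot 16 = 64$)
$s = - \frac{15}{26}$ ($s = \left(-15\right) \frac{1}{26} = - \frac{15}{26} \approx -0.57692$)
$\left(-40512 - 49077\right) \left(s \left(99 - 3\right) + k{\left(-147 \right)}\right) = \left(-40512 - 49077\right) \left(- \frac{15 \left(99 - 3\right)}{26} + 64\right) = - 89589 \left(\left(- \frac{15}{26}\right) 96 + 64\right) = - 89589 \left(- \frac{720}{13} + 64\right) = \left(-89589\right) \frac{112}{13} = - \frac{10033968}{13}$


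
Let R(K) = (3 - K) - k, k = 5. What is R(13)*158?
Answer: -2370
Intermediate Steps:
R(K) = -2 - K (R(K) = (3 - K) - 1*5 = (3 - K) - 5 = -2 - K)
R(13)*158 = (-2 - 1*13)*158 = (-2 - 13)*158 = -15*158 = -2370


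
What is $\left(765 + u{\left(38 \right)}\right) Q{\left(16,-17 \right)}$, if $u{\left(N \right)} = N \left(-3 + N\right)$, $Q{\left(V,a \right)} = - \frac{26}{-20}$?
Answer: $\frac{5447}{2} \approx 2723.5$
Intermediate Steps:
$Q{\left(V,a \right)} = \frac{13}{10}$ ($Q{\left(V,a \right)} = \left(-26\right) \left(- \frac{1}{20}\right) = \frac{13}{10}$)
$\left(765 + u{\left(38 \right)}\right) Q{\left(16,-17 \right)} = \left(765 + 38 \left(-3 + 38\right)\right) \frac{13}{10} = \left(765 + 38 \cdot 35\right) \frac{13}{10} = \left(765 + 1330\right) \frac{13}{10} = 2095 \cdot \frac{13}{10} = \frac{5447}{2}$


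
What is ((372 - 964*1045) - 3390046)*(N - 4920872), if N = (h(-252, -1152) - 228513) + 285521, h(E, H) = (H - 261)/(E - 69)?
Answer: 2288371903249758/107 ≈ 2.1387e+13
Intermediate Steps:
h(E, H) = (-261 + H)/(-69 + E)
N = 6100327/107 (N = ((-261 - 1152)/(-69 - 252) - 228513) + 285521 = (-1413/(-321) - 228513) + 285521 = (-1/321*(-1413) - 228513) + 285521 = (471/107 - 228513) + 285521 = -24450420/107 + 285521 = 6100327/107 ≈ 57012.)
((372 - 964*1045) - 3390046)*(N - 4920872) = ((372 - 964*1045) - 3390046)*(6100327/107 - 4920872) = ((372 - 1007380) - 3390046)*(-520432977/107) = (-1007008 - 3390046)*(-520432977/107) = -4397054*(-520432977/107) = 2288371903249758/107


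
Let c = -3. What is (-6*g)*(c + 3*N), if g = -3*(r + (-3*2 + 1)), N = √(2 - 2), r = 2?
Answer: 162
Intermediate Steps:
N = 0 (N = √0 = 0)
g = 9 (g = -3*(2 + (-3*2 + 1)) = -3*(2 + (-6 + 1)) = -3*(2 - 5) = -3*(-3) = 9)
(-6*g)*(c + 3*N) = (-6*9)*(-3 + 3*0) = -54*(-3 + 0) = -54*(-3) = 162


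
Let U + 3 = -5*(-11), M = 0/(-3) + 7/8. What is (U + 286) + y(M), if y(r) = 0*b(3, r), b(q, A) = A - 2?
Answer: 338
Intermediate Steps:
M = 7/8 (M = 0*(-⅓) + 7*(⅛) = 0 + 7/8 = 7/8 ≈ 0.87500)
b(q, A) = -2 + A
U = 52 (U = -3 - 5*(-11) = -3 + 55 = 52)
y(r) = 0 (y(r) = 0*(-2 + r) = 0)
(U + 286) + y(M) = (52 + 286) + 0 = 338 + 0 = 338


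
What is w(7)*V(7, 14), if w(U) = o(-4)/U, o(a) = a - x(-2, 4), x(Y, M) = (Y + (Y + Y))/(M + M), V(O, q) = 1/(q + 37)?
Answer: -13/1428 ≈ -0.0091036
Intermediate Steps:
V(O, q) = 1/(37 + q)
x(Y, M) = 3*Y/(2*M) (x(Y, M) = (Y + 2*Y)/((2*M)) = (3*Y)*(1/(2*M)) = 3*Y/(2*M))
o(a) = ¾ + a (o(a) = a - 3*(-2)/(2*4) = a - 1*(-¾) = a + ¾ = ¾ + a)
w(U) = -13/(4*U) (w(U) = (¾ - 4)/U = -13/(4*U))
w(7)*V(7, 14) = (-13/4/7)/(37 + 14) = -13/4*⅐/51 = -13/28*1/51 = -13/1428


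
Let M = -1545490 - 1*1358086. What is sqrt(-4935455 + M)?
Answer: I*sqrt(7839031) ≈ 2799.8*I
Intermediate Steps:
M = -2903576 (M = -1545490 - 1358086 = -2903576)
sqrt(-4935455 + M) = sqrt(-4935455 - 2903576) = sqrt(-7839031) = I*sqrt(7839031)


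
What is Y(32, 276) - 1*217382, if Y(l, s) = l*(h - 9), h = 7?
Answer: -217446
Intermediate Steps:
Y(l, s) = -2*l (Y(l, s) = l*(7 - 9) = l*(-2) = -2*l)
Y(32, 276) - 1*217382 = -2*32 - 1*217382 = -64 - 217382 = -217446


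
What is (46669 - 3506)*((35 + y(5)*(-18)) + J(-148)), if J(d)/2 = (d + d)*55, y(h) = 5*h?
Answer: -1423299925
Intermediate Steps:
J(d) = 220*d (J(d) = 2*((d + d)*55) = 2*((2*d)*55) = 2*(110*d) = 220*d)
(46669 - 3506)*((35 + y(5)*(-18)) + J(-148)) = (46669 - 3506)*((35 + (5*5)*(-18)) + 220*(-148)) = 43163*((35 + 25*(-18)) - 32560) = 43163*((35 - 450) - 32560) = 43163*(-415 - 32560) = 43163*(-32975) = -1423299925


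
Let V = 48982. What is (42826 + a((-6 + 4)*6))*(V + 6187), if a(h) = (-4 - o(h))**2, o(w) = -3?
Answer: 2362722763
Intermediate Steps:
a(h) = 1 (a(h) = (-4 - 1*(-3))**2 = (-4 + 3)**2 = (-1)**2 = 1)
(42826 + a((-6 + 4)*6))*(V + 6187) = (42826 + 1)*(48982 + 6187) = 42827*55169 = 2362722763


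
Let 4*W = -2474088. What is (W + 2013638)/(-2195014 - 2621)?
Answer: -1395116/2197635 ≈ -0.63483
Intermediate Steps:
W = -618522 (W = (¼)*(-2474088) = -618522)
(W + 2013638)/(-2195014 - 2621) = (-618522 + 2013638)/(-2195014 - 2621) = 1395116/(-2197635) = 1395116*(-1/2197635) = -1395116/2197635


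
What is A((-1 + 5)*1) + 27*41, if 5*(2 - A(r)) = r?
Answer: 5541/5 ≈ 1108.2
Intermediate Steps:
A(r) = 2 - r/5
A((-1 + 5)*1) + 27*41 = (2 - (-1 + 5)/5) + 27*41 = (2 - 4/5) + 1107 = 6/5 + 1107 = 5541/5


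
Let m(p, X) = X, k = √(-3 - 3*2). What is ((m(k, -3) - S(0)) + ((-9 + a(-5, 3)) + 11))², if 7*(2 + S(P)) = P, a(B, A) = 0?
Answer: 1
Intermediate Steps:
k = 3*I (k = √(-3 - 6) = √(-9) = 3*I ≈ 3.0*I)
S(P) = -2 + P/7
((m(k, -3) - S(0)) + ((-9 + a(-5, 3)) + 11))² = ((-3 - (-2 + (⅐)*0)) + ((-9 + 0) + 11))² = ((-3 - (-2 + 0)) + (-9 + 11))² = ((-3 - 1*(-2)) + 2)² = ((-3 + 2) + 2)² = (-1 + 2)² = 1² = 1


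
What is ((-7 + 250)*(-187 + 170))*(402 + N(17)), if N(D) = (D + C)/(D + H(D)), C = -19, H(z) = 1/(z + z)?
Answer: -320414130/193 ≈ -1.6602e+6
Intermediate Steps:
H(z) = 1/(2*z)
N(D) = (-19 + D)/(D + 1/(2*D)) (N(D) = (D - 19)/(D + 1/(2*D)) = (-19 + D)/(D + 1/(2*D)))
((-7 + 250)*(-187 + 170))*(402 + N(17)) = ((-7 + 250)*(-187 + 170))*(402 + 2*17*(-19 + 17)/(1 + 2*17**2)) = (243*(-17))*(402 + 2*17*(-2)/(1 + 2*289)) = -4131*(402 + 2*17*(-2)/(1 + 578)) = -4131*(402 + 2*17*(-2)/579) = -4131*(402 + 2*17*(1/579)*(-2)) = -4131*(402 - 68/579) = -4131*232690/579 = -320414130/193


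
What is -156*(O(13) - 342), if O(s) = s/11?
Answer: 584844/11 ≈ 53168.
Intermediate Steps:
O(s) = s/11 (O(s) = s*(1/11) = s/11)
-156*(O(13) - 342) = -156*((1/11)*13 - 342) = -156*(13/11 - 342) = -156*(-3749/11) = 584844/11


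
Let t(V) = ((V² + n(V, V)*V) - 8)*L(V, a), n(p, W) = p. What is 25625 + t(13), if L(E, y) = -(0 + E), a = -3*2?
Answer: 21335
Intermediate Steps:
a = -6
L(E, y) = -E
t(V) = -V*(-8 + 2*V²) (t(V) = ((V² + V*V) - 8)*(-V) = ((V² + V²) - 8)*(-V) = (2*V² - 8)*(-V) = (-8 + 2*V²)*(-V) = -V*(-8 + 2*V²))
25625 + t(13) = 25625 + 2*13*(4 - 1*13²) = 25625 + 2*13*(4 - 1*169) = 25625 + 2*13*(4 - 169) = 25625 + 2*13*(-165) = 25625 - 4290 = 21335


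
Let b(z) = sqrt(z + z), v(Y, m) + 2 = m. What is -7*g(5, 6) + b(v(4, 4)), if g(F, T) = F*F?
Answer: -173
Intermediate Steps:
v(Y, m) = -2 + m
b(z) = sqrt(2)*sqrt(z) (b(z) = sqrt(2*z) = sqrt(2)*sqrt(z))
g(F, T) = F**2
-7*g(5, 6) + b(v(4, 4)) = -7*5**2 + sqrt(2)*sqrt(-2 + 4) = -7*25 + sqrt(2)*sqrt(2) = -175 + 2 = -173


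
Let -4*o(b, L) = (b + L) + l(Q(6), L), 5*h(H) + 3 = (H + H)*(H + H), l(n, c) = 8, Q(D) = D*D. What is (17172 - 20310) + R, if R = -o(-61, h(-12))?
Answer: -15613/5 ≈ -3122.6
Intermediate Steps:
Q(D) = D²
h(H) = -⅗ + 4*H²/5 (h(H) = -⅗ + ((H + H)*(H + H))/5 = -⅗ + ((2*H)*(2*H))/5 = -⅗ + (4*H²)/5 = -⅗ + 4*H²/5)
o(b, L) = -2 - L/4 - b/4 (o(b, L) = -((b + L) + 8)/4 = -((L + b) + 8)/4 = -(8 + L + b)/4 = -2 - L/4 - b/4)
R = 77/5 (R = -(-2 - (-⅗ + (⅘)*(-12)²)/4 - ¼*(-61)) = -(-2 - (-⅗ + (⅘)*144)/4 + 61/4) = -(-2 - (-⅗ + 576/5)/4 + 61/4) = -(-2 - ¼*573/5 + 61/4) = -(-2 - 573/20 + 61/4) = -1*(-77/5) = 77/5 ≈ 15.400)
(17172 - 20310) + R = (17172 - 20310) + 77/5 = -3138 + 77/5 = -15613/5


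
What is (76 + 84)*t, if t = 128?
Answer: 20480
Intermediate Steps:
(76 + 84)*t = (76 + 84)*128 = 160*128 = 20480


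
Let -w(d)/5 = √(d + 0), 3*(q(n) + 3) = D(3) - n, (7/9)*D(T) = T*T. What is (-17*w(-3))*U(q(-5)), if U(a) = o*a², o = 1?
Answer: 238765*I*√3/441 ≈ 937.76*I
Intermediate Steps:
D(T) = 9*T²/7 (D(T) = 9*(T*T)/7 = 9*T²/7)
q(n) = 6/7 - n/3 (q(n) = -3 + ((9/7)*3² - n)/3 = -3 + ((9/7)*9 - n)/3 = -3 + (81/7 - n)/3 = -3 + (27/7 - n/3) = 6/7 - n/3)
U(a) = a² (U(a) = 1*a² = a²)
w(d) = -5*√d (w(d) = -5*√(d + 0) = -5*√d)
(-17*w(-3))*U(q(-5)) = (-(-85)*√(-3))*(6/7 - ⅓*(-5))² = (-(-85)*I*√3)*(6/7 + 5/3)² = (-(-85)*I*√3)*(53/21)² = (85*I*√3)*(2809/441) = 238765*I*√3/441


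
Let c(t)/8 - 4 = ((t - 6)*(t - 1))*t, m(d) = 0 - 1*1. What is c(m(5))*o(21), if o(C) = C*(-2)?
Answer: 3360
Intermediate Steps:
m(d) = -1 (m(d) = 0 - 1 = -1)
o(C) = -2*C
c(t) = 32 + 8*t*(-1 + t)*(-6 + t) (c(t) = 32 + 8*(((t - 6)*(t - 1))*t) = 32 + 8*(((-6 + t)*(-1 + t))*t) = 32 + 8*(((-1 + t)*(-6 + t))*t) = 32 + 8*(t*(-1 + t)*(-6 + t)) = 32 + 8*t*(-1 + t)*(-6 + t))
c(m(5))*o(21) = (32 - 56*(-1)² + 8*(-1)³ + 48*(-1))*(-2*21) = (32 - 56*1 + 8*(-1) - 48)*(-42) = (32 - 56 - 8 - 48)*(-42) = -80*(-42) = 3360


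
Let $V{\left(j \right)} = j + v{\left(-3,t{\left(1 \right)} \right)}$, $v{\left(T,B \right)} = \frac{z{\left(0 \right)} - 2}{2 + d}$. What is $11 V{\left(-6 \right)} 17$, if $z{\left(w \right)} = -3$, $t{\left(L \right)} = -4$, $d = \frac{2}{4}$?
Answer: $-1496$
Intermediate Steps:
$d = \frac{1}{2}$ ($d = 2 \cdot \frac{1}{4} = \frac{1}{2} \approx 0.5$)
$v{\left(T,B \right)} = -2$ ($v{\left(T,B \right)} = \frac{-3 - 2}{2 + \frac{1}{2}} = - \frac{5}{\frac{5}{2}} = \left(-5\right) \frac{2}{5} = -2$)
$V{\left(j \right)} = -2 + j$ ($V{\left(j \right)} = j - 2 = -2 + j$)
$11 V{\left(-6 \right)} 17 = 11 \left(-2 - 6\right) 17 = 11 \left(-8\right) 17 = \left(-88\right) 17 = -1496$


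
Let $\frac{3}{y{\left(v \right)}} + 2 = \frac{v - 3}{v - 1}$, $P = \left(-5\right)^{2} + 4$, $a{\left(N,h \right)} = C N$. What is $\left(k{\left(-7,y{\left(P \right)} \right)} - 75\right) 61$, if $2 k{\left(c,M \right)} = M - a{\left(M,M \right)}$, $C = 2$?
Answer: $- \frac{22448}{5} \approx -4489.6$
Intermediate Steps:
$a{\left(N,h \right)} = 2 N$
$P = 29$ ($P = 25 + 4 = 29$)
$y{\left(v \right)} = \frac{3}{-2 + \frac{-3 + v}{-1 + v}}$ ($y{\left(v \right)} = \frac{3}{-2 + \frac{v - 3}{v - 1}} = \frac{3}{-2 + \frac{-3 + v}{-1 + v}}$)
$k{\left(c,M \right)} = - \frac{M}{2}$ ($k{\left(c,M \right)} = \frac{M - 2 M}{2} = \frac{\left(-1\right) M}{2} = - \frac{M}{2}$)
$\left(k{\left(-7,y{\left(P \right)} \right)} - 75\right) 61 = \left(- \frac{3 \frac{1}{1 + 29} \left(1 - 29\right)}{2} - 75\right) 61 = \left(- \frac{3 \cdot \frac{1}{30} \left(1 - 29\right)}{2} - 75\right) 61 = \left(- \frac{3 \cdot \frac{1}{30} \left(-28\right)}{2} - 75\right) 61 = \left(\left(- \frac{1}{2}\right) \left(- \frac{14}{5}\right) - 75\right) 61 = \left(\frac{7}{5} - 75\right) 61 = \left(- \frac{368}{5}\right) 61 = - \frac{22448}{5}$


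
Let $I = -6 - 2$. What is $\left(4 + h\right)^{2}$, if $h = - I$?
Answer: $144$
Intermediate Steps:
$I = -8$ ($I = -6 - 2 = -8$)
$h = 8$ ($h = \left(-1\right) \left(-8\right) = 8$)
$\left(4 + h\right)^{2} = \left(4 + 8\right)^{2} = 12^{2} = 144$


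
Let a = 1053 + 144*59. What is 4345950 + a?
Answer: 4355499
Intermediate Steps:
a = 9549 (a = 1053 + 8496 = 9549)
4345950 + a = 4345950 + 9549 = 4355499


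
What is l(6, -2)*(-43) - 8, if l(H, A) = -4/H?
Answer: 62/3 ≈ 20.667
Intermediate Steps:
l(6, -2)*(-43) - 8 = -4/6*(-43) - 8 = -4*⅙*(-43) - 8 = -⅔*(-43) - 8 = 86/3 - 8 = 62/3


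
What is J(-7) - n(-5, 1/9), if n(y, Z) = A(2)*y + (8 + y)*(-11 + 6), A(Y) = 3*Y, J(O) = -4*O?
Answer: 73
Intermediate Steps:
n(y, Z) = -40 + y (n(y, Z) = (3*2)*y + (8 + y)*(-11 + 6) = 6*y + (8 + y)*(-5) = 6*y + (-40 - 5*y) = -40 + y)
J(-7) - n(-5, 1/9) = -4*(-7) - (-40 - 5) = 28 - 1*(-45) = 28 + 45 = 73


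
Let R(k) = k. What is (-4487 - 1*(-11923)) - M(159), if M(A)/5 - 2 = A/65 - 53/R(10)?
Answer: 193447/26 ≈ 7440.3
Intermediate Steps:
M(A) = -33/2 + A/13 (M(A) = 10 + 5*(A/65 - 53/10) = 10 + 5*(-53/10 + A/65) = 10 + (-53/2 + A/13) = -33/2 + A/13)
(-4487 - 1*(-11923)) - M(159) = (-4487 - 1*(-11923)) - (-33/2 + (1/13)*159) = (-4487 + 11923) - (-33/2 + 159/13) = 7436 - 1*(-111/26) = 7436 + 111/26 = 193447/26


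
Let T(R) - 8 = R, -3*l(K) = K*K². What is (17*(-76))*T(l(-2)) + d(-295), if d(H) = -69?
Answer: -41551/3 ≈ -13850.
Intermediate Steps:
l(K) = -K³/3 (l(K) = -K*K²/3 = -K³/3)
T(R) = 8 + R
(17*(-76))*T(l(-2)) + d(-295) = (17*(-76))*(8 - ⅓*(-2)³) - 69 = -1292*(8 - ⅓*(-8)) - 69 = -1292*(8 + 8/3) - 69 = -1292*32/3 - 69 = -41344/3 - 69 = -41551/3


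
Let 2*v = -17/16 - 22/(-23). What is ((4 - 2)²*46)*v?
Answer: -39/4 ≈ -9.7500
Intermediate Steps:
v = -39/736 (v = (-17/16 - 22/(-23))/2 = (-17*1/16 - 22*(-1/23))/2 = (-17/16 + 22/23)/2 = (½)*(-39/368) = -39/736 ≈ -0.052989)
((4 - 2)²*46)*v = ((4 - 2)²*46)*(-39/736) = (2²*46)*(-39/736) = (4*46)*(-39/736) = 184*(-39/736) = -39/4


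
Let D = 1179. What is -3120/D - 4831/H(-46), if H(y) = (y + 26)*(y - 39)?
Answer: -3666583/668100 ≈ -5.4881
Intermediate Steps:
H(y) = (-39 + y)*(26 + y) (H(y) = (26 + y)*(-39 + y) = (-39 + y)*(26 + y))
-3120/D - 4831/H(-46) = -3120/1179 - 4831/(-1014 + (-46)² - 13*(-46)) = -3120*1/1179 - 4831/(-1014 + 2116 + 598) = -1040/393 - 4831/1700 = -3666583/668100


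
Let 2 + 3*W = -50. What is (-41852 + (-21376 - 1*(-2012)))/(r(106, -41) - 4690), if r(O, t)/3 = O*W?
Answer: 30608/5101 ≈ 6.0004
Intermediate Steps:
W = -52/3 (W = -⅔ + (⅓)*(-50) = -⅔ - 50/3 = -52/3 ≈ -17.333)
r(O, t) = -52*O (r(O, t) = 3*(O*(-52/3)) = 3*(-52*O/3) = -52*O)
(-41852 + (-21376 - 1*(-2012)))/(r(106, -41) - 4690) = (-41852 + (-21376 - 1*(-2012)))/(-52*106 - 4690) = (-41852 + (-21376 + 2012))/(-5512 - 4690) = (-41852 - 19364)/(-10202) = -61216*(-1/10202) = 30608/5101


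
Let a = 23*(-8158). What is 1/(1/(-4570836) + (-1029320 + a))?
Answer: -4570836/5562497153545 ≈ -8.2172e-7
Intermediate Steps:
a = -187634
1/(1/(-4570836) + (-1029320 + a)) = 1/(1/(-4570836) + (-1029320 - 187634)) = 1/(-1/4570836 - 1216954) = 1/(-5562497153545/4570836) = -4570836/5562497153545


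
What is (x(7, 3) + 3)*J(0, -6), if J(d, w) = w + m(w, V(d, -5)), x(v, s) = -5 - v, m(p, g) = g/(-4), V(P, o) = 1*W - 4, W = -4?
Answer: 36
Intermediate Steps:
V(P, o) = -8 (V(P, o) = 1*(-4) - 4 = -4 - 4 = -8)
m(p, g) = -g/4 (m(p, g) = g*(-¼) = -g/4)
J(d, w) = 2 + w (J(d, w) = w - ¼*(-8) = w + 2 = 2 + w)
(x(7, 3) + 3)*J(0, -6) = ((-5 - 1*7) + 3)*(2 - 6) = ((-5 - 7) + 3)*(-4) = (-12 + 3)*(-4) = -9*(-4) = 36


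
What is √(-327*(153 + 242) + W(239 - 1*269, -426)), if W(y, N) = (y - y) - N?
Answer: I*√128739 ≈ 358.8*I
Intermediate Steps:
W(y, N) = -N (W(y, N) = 0 - N = -N)
√(-327*(153 + 242) + W(239 - 1*269, -426)) = √(-327*(153 + 242) - 1*(-426)) = √(-327*395 + 426) = √(-129165 + 426) = √(-128739) = I*√128739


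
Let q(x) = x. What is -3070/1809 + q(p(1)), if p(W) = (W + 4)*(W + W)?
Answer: 15020/1809 ≈ 8.3029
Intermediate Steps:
p(W) = 2*W*(4 + W) (p(W) = (4 + W)*(2*W) = 2*W*(4 + W))
-3070/1809 + q(p(1)) = -3070/1809 + 2*1*(4 + 1) = -3070*1/1809 + 2*1*5 = -3070/1809 + 10 = 15020/1809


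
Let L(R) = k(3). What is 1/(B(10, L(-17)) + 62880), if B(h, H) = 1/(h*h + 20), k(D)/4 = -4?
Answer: 120/7545601 ≈ 1.5903e-5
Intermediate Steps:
k(D) = -16 (k(D) = 4*(-4) = -16)
L(R) = -16
B(h, H) = 1/(20 + h²) (B(h, H) = 1/(h² + 20) = 1/(20 + h²))
1/(B(10, L(-17)) + 62880) = 1/(1/(20 + 10²) + 62880) = 1/(1/(20 + 100) + 62880) = 1/(1/120 + 62880) = 1/(7545601/120) = 120/7545601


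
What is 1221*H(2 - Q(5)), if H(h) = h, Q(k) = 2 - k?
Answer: 6105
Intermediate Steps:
1221*H(2 - Q(5)) = 1221*(2 - (2 - 1*5)) = 1221*(2 - (2 - 5)) = 1221*(2 - 1*(-3)) = 1221*(2 + 3) = 1221*5 = 6105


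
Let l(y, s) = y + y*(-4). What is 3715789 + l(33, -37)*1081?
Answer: 3608770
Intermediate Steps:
l(y, s) = -3*y (l(y, s) = y - 4*y = -3*y)
3715789 + l(33, -37)*1081 = 3715789 - 3*33*1081 = 3715789 - 99*1081 = 3715789 - 107019 = 3608770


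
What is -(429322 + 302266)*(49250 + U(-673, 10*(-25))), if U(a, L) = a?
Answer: -35538350276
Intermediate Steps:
-(429322 + 302266)*(49250 + U(-673, 10*(-25))) = -(429322 + 302266)*(49250 - 673) = -731588*48577 = -1*35538350276 = -35538350276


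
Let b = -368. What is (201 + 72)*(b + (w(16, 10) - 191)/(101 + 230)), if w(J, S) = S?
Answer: -33302997/331 ≈ -1.0061e+5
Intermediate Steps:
(201 + 72)*(b + (w(16, 10) - 191)/(101 + 230)) = (201 + 72)*(-368 + (10 - 191)/(101 + 230)) = 273*(-368 - 181/331) = 273*(-121989/331) = -33302997/331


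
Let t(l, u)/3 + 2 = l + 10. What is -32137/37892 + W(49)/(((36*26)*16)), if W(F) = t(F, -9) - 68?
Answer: -119345209/141867648 ≈ -0.84124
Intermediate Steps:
t(l, u) = 24 + 3*l (t(l, u) = -6 + 3*(l + 10) = -6 + 3*(10 + l) = -6 + (30 + 3*l) = 24 + 3*l)
W(F) = -44 + 3*F (W(F) = (24 + 3*F) - 68 = -44 + 3*F)
-32137/37892 + W(49)/(((36*26)*16)) = -32137/37892 + (-44 + 3*49)/(((36*26)*16)) = -32137*1/37892 + (-44 + 147)/((936*16)) = -32137/37892 + 103/14976 = -119345209/141867648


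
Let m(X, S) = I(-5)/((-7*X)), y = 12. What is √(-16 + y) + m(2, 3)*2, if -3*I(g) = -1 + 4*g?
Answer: -1 + 2*I ≈ -1.0 + 2.0*I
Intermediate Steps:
I(g) = ⅓ - 4*g/3 (I(g) = -(-1 + 4*g)/3 = ⅓ - 4*g/3)
m(X, S) = -1/X (m(X, S) = (⅓ - 4/3*(-5))/((-7*X)) = (⅓ + 20/3)*(-1/(7*X)) = 7*(-1/(7*X)) = -1/X)
√(-16 + y) + m(2, 3)*2 = √(-16 + 12) - 1/2*2 = √(-4) - 1*½*2 = 2*I - ½*2 = 2*I - 1 = -1 + 2*I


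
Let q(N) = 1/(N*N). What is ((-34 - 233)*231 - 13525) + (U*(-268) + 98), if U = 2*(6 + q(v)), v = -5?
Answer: -1958536/25 ≈ -78342.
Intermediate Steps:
q(N) = N⁻²
U = 302/25 (U = 2*(6 + (-5)⁻²) = 2*(6 + 1/25) = 2*(151/25) = 302/25 ≈ 12.080)
((-34 - 233)*231 - 13525) + (U*(-268) + 98) = ((-34 - 233)*231 - 13525) + ((302/25)*(-268) + 98) = (-267*231 - 13525) + (-80936/25 + 98) = (-61677 - 13525) - 78486/25 = -75202 - 78486/25 = -1958536/25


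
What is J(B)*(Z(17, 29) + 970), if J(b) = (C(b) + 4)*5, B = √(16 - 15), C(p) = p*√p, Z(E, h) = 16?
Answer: 24650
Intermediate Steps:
C(p) = p^(3/2)
B = 1 (B = √1 = 1)
J(b) = 20 + 5*b^(3/2) (J(b) = (b^(3/2) + 4)*5 = (4 + b^(3/2))*5 = 20 + 5*b^(3/2))
J(B)*(Z(17, 29) + 970) = (20 + 5*1^(3/2))*(16 + 970) = (20 + 5*1)*986 = (20 + 5)*986 = 25*986 = 24650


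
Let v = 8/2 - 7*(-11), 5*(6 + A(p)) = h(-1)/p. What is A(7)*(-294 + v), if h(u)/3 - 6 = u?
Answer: 8307/7 ≈ 1186.7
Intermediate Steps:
h(u) = 18 + 3*u
A(p) = -6 + 3/p (A(p) = -6 + ((18 + 3*(-1))/p)/5 = -6 + ((18 - 3)/p)/5 = -6 + (15/p)/5 = -6 + 3/p)
v = 81 (v = 8*(½) + 77 = 4 + 77 = 81)
A(7)*(-294 + v) = (-6 + 3/7)*(-294 + 81) = (-6 + 3*(⅐))*(-213) = (-6 + 3/7)*(-213) = -39/7*(-213) = 8307/7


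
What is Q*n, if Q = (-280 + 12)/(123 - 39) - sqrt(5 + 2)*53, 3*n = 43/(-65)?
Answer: 2881/4095 + 2279*sqrt(7)/195 ≈ 31.625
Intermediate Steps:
n = -43/195 (n = (43/(-65))/3 = (43*(-1/65))/3 = (1/3)*(-43/65) = -43/195 ≈ -0.22051)
Q = -67/21 - 53*sqrt(7) (Q = -268/84 - sqrt(7)*53 = -268*1/84 - 53*sqrt(7) = -67/21 - 53*sqrt(7) ≈ -143.42)
Q*n = (-67/21 - 53*sqrt(7))*(-43/195) = 2881/4095 + 2279*sqrt(7)/195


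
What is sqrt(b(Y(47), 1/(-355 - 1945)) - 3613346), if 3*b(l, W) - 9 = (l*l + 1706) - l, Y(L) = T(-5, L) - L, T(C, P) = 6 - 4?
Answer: I*sqrt(32508759)/3 ≈ 1900.5*I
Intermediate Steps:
T(C, P) = 2
Y(L) = 2 - L
b(l, W) = 1715/3 - l/3 + l**2/3 (b(l, W) = 3 + ((l*l + 1706) - l)/3 = 3 + ((l**2 + 1706) - l)/3 = 3 + ((1706 + l**2) - l)/3 = 3 + (1706 + l**2 - l)/3 = 3 + (1706/3 - l/3 + l**2/3) = 1715/3 - l/3 + l**2/3)
sqrt(b(Y(47), 1/(-355 - 1945)) - 3613346) = sqrt((1715/3 - (2 - 1*47)/3 + (2 - 1*47)**2/3) - 3613346) = sqrt((1715/3 - (2 - 47)/3 + (2 - 47)**2/3) - 3613346) = sqrt((1715/3 - 1/3*(-45) + (1/3)*(-45)**2) - 3613346) = sqrt((1715/3 + 15 + (1/3)*2025) - 3613346) = sqrt((1715/3 + 15 + 675) - 3613346) = sqrt(3785/3 - 3613346) = sqrt(-10836253/3) = I*sqrt(32508759)/3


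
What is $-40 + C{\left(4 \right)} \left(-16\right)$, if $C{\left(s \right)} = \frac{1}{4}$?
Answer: $-44$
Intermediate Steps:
$C{\left(s \right)} = \frac{1}{4}$
$-40 + C{\left(4 \right)} \left(-16\right) = -40 + \frac{1}{4} \left(-16\right) = -40 - 4 = -44$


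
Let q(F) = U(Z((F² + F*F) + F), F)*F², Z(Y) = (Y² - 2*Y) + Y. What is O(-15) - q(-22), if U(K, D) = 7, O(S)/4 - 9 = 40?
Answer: -3192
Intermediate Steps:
O(S) = 196 (O(S) = 36 + 4*40 = 36 + 160 = 196)
Z(Y) = Y² - Y
q(F) = 7*F²
O(-15) - q(-22) = 196 - 7*(-22)² = 196 - 7*484 = 196 - 1*3388 = 196 - 3388 = -3192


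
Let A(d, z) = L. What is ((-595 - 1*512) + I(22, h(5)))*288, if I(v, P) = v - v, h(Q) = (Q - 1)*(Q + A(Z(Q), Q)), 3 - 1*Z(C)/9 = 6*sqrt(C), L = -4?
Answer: -318816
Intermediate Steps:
Z(C) = 27 - 54*sqrt(C)
A(d, z) = -4
h(Q) = (-1 + Q)*(-4 + Q) (h(Q) = (Q - 1)*(Q - 4) = (-1 + Q)*(-4 + Q))
I(v, P) = 0
((-595 - 1*512) + I(22, h(5)))*288 = ((-595 - 1*512) + 0)*288 = ((-595 - 512) + 0)*288 = (-1107 + 0)*288 = -1107*288 = -318816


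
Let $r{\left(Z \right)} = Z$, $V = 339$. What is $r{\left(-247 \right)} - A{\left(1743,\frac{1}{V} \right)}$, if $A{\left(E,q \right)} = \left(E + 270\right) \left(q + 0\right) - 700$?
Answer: $\frac{50518}{113} \approx 447.06$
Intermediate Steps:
$A{\left(E,q \right)} = -700 + q \left(270 + E\right)$ ($A{\left(E,q \right)} = \left(270 + E\right) q - 700 = q \left(270 + E\right) - 700 = -700 + q \left(270 + E\right)$)
$r{\left(-247 \right)} - A{\left(1743,\frac{1}{V} \right)} = -247 - \left(-700 + \frac{270}{339} + \frac{1743}{339}\right) = -247 - \left(-700 + 270 \cdot \frac{1}{339} + 1743 \cdot \frac{1}{339}\right) = -247 - \left(-700 + \frac{90}{113} + \frac{581}{113}\right) = -247 - - \frac{78429}{113} = -247 + \frac{78429}{113} = \frac{50518}{113}$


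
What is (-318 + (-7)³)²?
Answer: 436921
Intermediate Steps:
(-318 + (-7)³)² = (-318 - 343)² = (-661)² = 436921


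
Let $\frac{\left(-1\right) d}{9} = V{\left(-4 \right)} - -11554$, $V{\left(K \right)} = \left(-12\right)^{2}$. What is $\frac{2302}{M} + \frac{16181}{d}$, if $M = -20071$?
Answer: $- \frac{567128015}{2113115022} \approx -0.26838$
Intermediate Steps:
$V{\left(K \right)} = 144$
$d = -105282$ ($d = - 9 \left(144 - -11554\right) = - 9 \left(144 + 11554\right) = \left(-9\right) 11698 = -105282$)
$\frac{2302}{M} + \frac{16181}{d} = \frac{2302}{-20071} + \frac{16181}{-105282} = 2302 \left(- \frac{1}{20071}\right) + 16181 \left(- \frac{1}{105282}\right) = - \frac{2302}{20071} - \frac{16181}{105282} = - \frac{567128015}{2113115022}$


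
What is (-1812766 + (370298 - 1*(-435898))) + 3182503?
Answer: 2175933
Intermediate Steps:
(-1812766 + (370298 - 1*(-435898))) + 3182503 = (-1812766 + (370298 + 435898)) + 3182503 = (-1812766 + 806196) + 3182503 = -1006570 + 3182503 = 2175933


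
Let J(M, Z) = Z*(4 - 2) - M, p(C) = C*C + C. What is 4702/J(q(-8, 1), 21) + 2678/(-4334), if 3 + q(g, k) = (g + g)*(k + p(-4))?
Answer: 895497/49841 ≈ 17.967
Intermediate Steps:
p(C) = C + C² (p(C) = C² + C = C + C²)
q(g, k) = -3 + 2*g*(12 + k) (q(g, k) = -3 + (g + g)*(k - 4*(1 - 4)) = -3 + (2*g)*(k - 4*(-3)) = -3 + (2*g)*(k + 12) = -3 + (2*g)*(12 + k) = -3 + 2*g*(12 + k))
J(M, Z) = -M + 2*Z (J(M, Z) = Z*2 - M = 2*Z - M = -M + 2*Z)
4702/J(q(-8, 1), 21) + 2678/(-4334) = 4702/(-(-3 + 24*(-8) + 2*(-8)*1) + 2*21) + 2678/(-4334) = 4702/(-(-3 - 192 - 16) + 42) + 2678*(-1/4334) = 4702/(-1*(-211) + 42) - 1339/2167 = 4702/(211 + 42) - 1339/2167 = 4702/253 - 1339/2167 = 895497/49841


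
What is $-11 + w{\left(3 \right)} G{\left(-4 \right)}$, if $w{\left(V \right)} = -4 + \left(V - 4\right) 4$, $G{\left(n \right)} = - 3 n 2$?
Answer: $-203$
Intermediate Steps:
$G{\left(n \right)} = - 6 n$
$w{\left(V \right)} = -20 + 4 V$ ($w{\left(V \right)} = -4 + \left(V - 4\right) 4 = -4 + \left(-4 + V\right) 4 = -4 + \left(-16 + 4 V\right) = -20 + 4 V$)
$-11 + w{\left(3 \right)} G{\left(-4 \right)} = -11 + \left(-20 + 4 \cdot 3\right) \left(\left(-6\right) \left(-4\right)\right) = -11 + \left(-20 + 12\right) 24 = -11 - 192 = -203$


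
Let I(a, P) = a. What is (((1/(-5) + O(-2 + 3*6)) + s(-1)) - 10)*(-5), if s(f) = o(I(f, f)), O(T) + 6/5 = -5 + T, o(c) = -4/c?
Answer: -18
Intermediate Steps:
O(T) = -31/5 + T (O(T) = -6/5 + (-5 + T) = -31/5 + T)
s(f) = -4/f
(((1/(-5) + O(-2 + 3*6)) + s(-1)) - 10)*(-5) = (((1/(-5) + (-31/5 + (-2 + 3*6))) - 4/(-1)) - 10)*(-5) = (((-⅕ + (-31/5 + (-2 + 18))) - 4*(-1)) - 10)*(-5) = (((-⅕ + (-31/5 + 16)) + 4) - 10)*(-5) = (((-⅕ + 49/5) + 4) - 10)*(-5) = ((48/5 + 4) - 10)*(-5) = (68/5 - 10)*(-5) = (18/5)*(-5) = -18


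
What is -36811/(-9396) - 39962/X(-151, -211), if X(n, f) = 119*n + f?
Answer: 29019637/4744980 ≈ 6.1159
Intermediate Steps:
X(n, f) = f + 119*n
-36811/(-9396) - 39962/X(-151, -211) = -36811/(-9396) - 39962/(-211 + 119*(-151)) = -36811*(-1/9396) - 39962/(-211 - 17969) = 36811/9396 - 39962/(-18180) = 36811/9396 - 39962*(-1/18180) = 36811/9396 + 19981/9090 = 29019637/4744980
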